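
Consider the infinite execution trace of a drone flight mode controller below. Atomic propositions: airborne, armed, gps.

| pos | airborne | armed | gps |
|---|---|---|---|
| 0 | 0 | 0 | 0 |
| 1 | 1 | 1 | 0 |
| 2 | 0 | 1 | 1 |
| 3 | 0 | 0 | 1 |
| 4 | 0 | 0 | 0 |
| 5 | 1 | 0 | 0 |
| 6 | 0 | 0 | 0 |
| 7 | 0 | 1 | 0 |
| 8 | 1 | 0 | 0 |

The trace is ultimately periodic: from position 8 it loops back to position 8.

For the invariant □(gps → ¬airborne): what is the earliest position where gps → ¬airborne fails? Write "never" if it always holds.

gps → ¬airborne holds at every position 0..8, and those are all the positions the trace ever visits, so the invariant □(gps → ¬airborne) is never violated.

never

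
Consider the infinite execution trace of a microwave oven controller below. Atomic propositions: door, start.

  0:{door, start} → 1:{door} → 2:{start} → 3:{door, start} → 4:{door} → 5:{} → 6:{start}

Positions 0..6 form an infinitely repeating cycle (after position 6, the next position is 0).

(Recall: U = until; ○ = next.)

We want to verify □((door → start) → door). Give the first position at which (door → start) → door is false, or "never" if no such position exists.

2

Check (door → start) → door at each position in order: 0 ✓, 1 ✓.
At position 2 the labels are {start}, so (door → start) → door is false there. This is the first violation.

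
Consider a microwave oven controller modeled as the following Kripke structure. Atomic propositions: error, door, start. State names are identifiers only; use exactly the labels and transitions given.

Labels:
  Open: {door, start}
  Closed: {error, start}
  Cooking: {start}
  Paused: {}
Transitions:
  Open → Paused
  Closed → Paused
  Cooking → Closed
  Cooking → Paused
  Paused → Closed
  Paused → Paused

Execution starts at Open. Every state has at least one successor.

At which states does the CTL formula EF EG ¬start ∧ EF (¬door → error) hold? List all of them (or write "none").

States satisfying EG ¬start: {Paused}.
States satisfying EF EG ¬start: {Open, Closed, Cooking, Paused}.
States satisfying ¬door → error: {Open, Closed}.
States satisfying EF (¬door → error): {Open, Closed, Cooking, Paused}.
States satisfying EF EG ¬start ∧ EF (¬door → error): {Open, Closed, Cooking, Paused}.

{Open, Closed, Cooking, Paused}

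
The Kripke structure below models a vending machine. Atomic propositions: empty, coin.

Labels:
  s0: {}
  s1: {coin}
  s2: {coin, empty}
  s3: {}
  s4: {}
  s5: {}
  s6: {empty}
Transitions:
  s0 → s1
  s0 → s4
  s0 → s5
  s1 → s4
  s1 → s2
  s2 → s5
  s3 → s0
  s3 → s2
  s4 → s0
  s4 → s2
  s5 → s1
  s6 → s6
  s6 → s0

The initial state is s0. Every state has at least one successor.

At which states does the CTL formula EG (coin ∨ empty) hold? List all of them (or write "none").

{s6}

States satisfying coin ∨ empty: {s1, s2, s6}.
States satisfying EG (coin ∨ empty): {s6}.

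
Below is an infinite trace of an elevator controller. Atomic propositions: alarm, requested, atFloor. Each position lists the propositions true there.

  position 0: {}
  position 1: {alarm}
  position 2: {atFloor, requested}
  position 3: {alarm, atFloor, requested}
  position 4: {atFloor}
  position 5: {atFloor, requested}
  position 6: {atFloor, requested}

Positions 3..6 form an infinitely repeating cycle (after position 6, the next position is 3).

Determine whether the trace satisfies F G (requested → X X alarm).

Does not hold

G (requested → X X alarm) is false at every position 0..6, so it never becomes true and F G (requested → X X alarm) fails.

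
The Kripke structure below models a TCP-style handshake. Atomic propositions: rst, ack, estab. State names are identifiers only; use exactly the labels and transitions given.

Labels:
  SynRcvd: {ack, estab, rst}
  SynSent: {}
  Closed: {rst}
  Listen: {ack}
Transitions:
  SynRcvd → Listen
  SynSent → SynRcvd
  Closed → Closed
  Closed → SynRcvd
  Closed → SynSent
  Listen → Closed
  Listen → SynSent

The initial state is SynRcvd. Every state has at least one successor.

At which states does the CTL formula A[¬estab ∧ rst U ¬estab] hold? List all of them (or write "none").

States satisfying ¬estab ∧ rst: {Closed}.
States satisfying ¬estab: {SynSent, Closed, Listen}.
States satisfying A[¬estab ∧ rst U ¬estab]: {SynSent, Closed, Listen}.

{SynSent, Closed, Listen}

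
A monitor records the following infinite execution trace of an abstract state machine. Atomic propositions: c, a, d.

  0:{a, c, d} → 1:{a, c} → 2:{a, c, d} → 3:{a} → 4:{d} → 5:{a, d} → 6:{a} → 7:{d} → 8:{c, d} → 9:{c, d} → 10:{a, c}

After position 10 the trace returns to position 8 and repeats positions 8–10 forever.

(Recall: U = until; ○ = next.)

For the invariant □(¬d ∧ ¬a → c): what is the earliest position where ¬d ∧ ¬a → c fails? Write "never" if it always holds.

¬d ∧ ¬a → c holds at every position 0..10, and those are all the positions the trace ever visits, so the invariant □(¬d ∧ ¬a → c) is never violated.

never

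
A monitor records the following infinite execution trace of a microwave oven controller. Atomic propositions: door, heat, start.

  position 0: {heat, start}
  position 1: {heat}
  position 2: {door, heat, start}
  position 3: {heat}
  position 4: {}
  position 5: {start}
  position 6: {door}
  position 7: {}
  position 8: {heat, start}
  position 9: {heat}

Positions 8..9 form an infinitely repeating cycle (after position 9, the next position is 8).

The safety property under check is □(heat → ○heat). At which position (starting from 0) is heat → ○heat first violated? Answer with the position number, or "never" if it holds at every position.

Check heat → ○heat at each position in order: 0 ✓, 1 ✓, 2 ✓.
At position 3 the labels are {heat} and the next position 4 has {}, so heat → ○heat is false there. This is the first violation.

3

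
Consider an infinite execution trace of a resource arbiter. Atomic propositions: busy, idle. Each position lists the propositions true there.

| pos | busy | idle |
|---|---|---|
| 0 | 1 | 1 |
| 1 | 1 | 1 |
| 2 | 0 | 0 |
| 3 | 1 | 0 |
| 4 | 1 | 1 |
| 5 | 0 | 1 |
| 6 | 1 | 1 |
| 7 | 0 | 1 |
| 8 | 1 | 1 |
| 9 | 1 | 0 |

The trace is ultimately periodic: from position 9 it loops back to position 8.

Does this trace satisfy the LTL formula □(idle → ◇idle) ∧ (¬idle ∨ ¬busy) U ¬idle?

idle → ◇idle holds at every position 0..9, and those are all positions ever visited, so □(idle → ◇idle) holds.
Positions where idle holds: 0, 1, 4, 5, 6, 7, 8.
Check ◇idle at each: 0→ok, 1→ok, 4→ok, 5→ok, 6→ok, 7→ok, 8→ok.
Walking from position 0: at position 0, ¬idle has not yet held and ¬idle ∨ ¬busy fails, so (¬idle ∨ ¬busy) U ¬idle is false.
At position 0: □(idle → ◇idle) is true; (¬idle ∨ ¬busy) U ¬idle is false; so □(idle → ◇idle) ∧ (¬idle ∨ ¬busy) U ¬idle is false.

Violated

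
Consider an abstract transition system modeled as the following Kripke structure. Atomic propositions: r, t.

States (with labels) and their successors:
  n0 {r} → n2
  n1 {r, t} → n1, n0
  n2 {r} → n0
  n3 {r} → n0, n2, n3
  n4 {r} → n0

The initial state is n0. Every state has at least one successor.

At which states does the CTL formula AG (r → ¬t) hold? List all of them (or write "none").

{n0, n2, n3, n4}

States satisfying r → ¬t: {n0, n2, n3, n4}.
States satisfying AG (r → ¬t): {n0, n2, n3, n4}.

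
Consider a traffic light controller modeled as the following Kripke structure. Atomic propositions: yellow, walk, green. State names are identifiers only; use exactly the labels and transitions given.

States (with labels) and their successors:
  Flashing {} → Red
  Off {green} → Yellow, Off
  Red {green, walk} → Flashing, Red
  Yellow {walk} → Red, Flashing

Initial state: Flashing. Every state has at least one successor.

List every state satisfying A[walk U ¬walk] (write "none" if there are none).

States satisfying walk: {Red, Yellow}.
States satisfying ¬walk: {Flashing, Off}.
States satisfying A[walk U ¬walk]: {Flashing, Off}.

{Flashing, Off}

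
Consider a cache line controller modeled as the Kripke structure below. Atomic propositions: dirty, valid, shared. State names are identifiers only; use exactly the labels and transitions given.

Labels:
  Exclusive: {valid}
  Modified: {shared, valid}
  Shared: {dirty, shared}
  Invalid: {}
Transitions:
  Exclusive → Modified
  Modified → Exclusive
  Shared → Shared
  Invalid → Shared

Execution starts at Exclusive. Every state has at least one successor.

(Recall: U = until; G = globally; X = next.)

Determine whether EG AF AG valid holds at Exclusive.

States satisfying AF AG valid: {Exclusive, Modified}.
States satisfying EG AF AG valid: {Exclusive, Modified}.
Exclusive ∈ Sat(EG AF AG valid).

Satisfied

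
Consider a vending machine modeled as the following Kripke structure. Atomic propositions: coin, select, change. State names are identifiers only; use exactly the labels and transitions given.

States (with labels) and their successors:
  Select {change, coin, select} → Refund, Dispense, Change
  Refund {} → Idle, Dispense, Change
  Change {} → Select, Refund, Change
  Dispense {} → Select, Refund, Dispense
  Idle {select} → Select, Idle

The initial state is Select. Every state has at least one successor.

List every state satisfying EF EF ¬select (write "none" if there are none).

States satisfying EF ¬select: {Select, Refund, Change, Dispense, Idle}.
States satisfying EF EF ¬select: {Select, Refund, Change, Dispense, Idle}.

{Select, Refund, Change, Dispense, Idle}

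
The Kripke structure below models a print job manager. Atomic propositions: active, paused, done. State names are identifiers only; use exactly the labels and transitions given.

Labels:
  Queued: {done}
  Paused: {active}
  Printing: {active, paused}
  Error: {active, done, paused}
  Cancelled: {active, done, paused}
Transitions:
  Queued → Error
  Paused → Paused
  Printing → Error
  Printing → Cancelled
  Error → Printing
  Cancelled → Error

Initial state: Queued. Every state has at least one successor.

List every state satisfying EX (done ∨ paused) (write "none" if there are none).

States satisfying done ∨ paused: {Queued, Printing, Error, Cancelled}.
States satisfying EX (done ∨ paused): {Queued, Printing, Error, Cancelled}.

{Queued, Printing, Error, Cancelled}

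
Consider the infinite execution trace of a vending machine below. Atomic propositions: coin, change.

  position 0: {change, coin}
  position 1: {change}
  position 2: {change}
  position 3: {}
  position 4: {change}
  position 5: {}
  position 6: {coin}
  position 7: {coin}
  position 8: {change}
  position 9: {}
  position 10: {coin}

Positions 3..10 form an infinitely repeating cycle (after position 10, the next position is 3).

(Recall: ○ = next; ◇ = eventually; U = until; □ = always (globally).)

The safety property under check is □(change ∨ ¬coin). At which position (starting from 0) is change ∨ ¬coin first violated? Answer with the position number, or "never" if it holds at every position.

6

Check change ∨ ¬coin at each position in order: 0 ✓, 1 ✓, 2 ✓, 3 ✓, 4 ✓, 5 ✓.
At position 6 the labels are {coin}, so change ∨ ¬coin is false there. This is the first violation.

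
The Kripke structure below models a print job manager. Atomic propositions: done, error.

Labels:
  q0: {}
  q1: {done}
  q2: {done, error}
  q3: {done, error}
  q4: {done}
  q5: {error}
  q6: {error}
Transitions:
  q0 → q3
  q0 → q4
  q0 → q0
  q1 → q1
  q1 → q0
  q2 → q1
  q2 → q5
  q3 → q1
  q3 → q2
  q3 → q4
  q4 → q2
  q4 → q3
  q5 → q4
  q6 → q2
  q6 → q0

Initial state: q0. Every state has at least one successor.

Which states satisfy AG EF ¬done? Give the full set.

{q0, q1, q2, q3, q4, q5, q6}

States satisfying EF ¬done: {q0, q1, q2, q3, q4, q5, q6}.
States satisfying AG EF ¬done: {q0, q1, q2, q3, q4, q5, q6}.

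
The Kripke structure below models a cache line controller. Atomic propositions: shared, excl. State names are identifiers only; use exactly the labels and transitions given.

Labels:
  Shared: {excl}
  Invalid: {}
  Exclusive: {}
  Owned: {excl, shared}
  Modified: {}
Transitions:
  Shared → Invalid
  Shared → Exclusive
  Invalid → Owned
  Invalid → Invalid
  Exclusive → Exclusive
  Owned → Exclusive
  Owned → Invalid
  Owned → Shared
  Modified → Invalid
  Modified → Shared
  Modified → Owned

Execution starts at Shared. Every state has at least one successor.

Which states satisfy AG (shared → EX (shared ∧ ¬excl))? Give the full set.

{Exclusive}

States satisfying shared → EX (shared ∧ ¬excl): {Shared, Invalid, Exclusive, Modified}.
States satisfying AG (shared → EX (shared ∧ ¬excl)): {Exclusive}.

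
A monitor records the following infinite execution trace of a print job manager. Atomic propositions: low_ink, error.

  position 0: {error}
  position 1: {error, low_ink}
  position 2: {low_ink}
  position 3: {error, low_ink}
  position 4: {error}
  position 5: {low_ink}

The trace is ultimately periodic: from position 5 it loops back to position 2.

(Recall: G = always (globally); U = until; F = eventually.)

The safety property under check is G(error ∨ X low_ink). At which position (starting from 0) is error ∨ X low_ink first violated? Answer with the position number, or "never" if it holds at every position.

error ∨ X low_ink holds at every position 0..5, and those are all the positions the trace ever visits, so the invariant G(error ∨ X low_ink) is never violated.

never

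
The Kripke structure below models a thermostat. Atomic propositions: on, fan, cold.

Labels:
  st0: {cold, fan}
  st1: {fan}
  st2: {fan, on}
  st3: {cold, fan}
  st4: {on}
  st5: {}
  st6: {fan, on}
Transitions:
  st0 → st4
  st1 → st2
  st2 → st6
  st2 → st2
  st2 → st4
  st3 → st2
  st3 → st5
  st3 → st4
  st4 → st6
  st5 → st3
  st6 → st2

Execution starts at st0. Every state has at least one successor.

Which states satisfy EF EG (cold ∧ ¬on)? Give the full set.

none

States satisfying EG (cold ∧ ¬on): ∅.
States satisfying EF EG (cold ∧ ¬on): ∅.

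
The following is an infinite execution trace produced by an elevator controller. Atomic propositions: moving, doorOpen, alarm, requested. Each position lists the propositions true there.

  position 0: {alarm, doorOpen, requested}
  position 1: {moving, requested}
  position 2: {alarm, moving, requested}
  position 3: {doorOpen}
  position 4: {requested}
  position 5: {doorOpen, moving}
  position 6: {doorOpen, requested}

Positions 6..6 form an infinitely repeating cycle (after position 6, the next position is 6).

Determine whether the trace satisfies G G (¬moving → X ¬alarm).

G (¬moving → X ¬alarm) holds at every position 0..6, and those are all positions ever visited, so G G (¬moving → X ¬alarm) holds.

Yes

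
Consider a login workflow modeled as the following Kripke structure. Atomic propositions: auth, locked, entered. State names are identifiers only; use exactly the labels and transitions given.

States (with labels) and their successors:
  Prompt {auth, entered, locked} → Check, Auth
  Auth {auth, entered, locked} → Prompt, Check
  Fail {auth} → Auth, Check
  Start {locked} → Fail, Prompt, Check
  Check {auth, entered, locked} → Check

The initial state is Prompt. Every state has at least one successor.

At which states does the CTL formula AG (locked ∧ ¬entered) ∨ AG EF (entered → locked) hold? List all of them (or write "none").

States satisfying locked ∧ ¬entered: {Start}.
States satisfying AG (locked ∧ ¬entered): ∅.
States satisfying EF (entered → locked): {Prompt, Auth, Fail, Start, Check}.
States satisfying AG EF (entered → locked): {Prompt, Auth, Fail, Start, Check}.
States satisfying AG (locked ∧ ¬entered) ∨ AG EF (entered → locked): {Prompt, Auth, Fail, Start, Check}.

{Prompt, Auth, Fail, Start, Check}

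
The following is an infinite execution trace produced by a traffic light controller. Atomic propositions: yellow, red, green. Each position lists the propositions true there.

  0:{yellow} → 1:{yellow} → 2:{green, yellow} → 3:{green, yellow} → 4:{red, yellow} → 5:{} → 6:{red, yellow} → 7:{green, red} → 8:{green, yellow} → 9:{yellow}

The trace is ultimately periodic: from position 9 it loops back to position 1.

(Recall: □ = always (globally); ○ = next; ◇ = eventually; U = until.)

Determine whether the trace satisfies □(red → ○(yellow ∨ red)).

red → ○(yellow ∨ red) must hold at every position from 0 onward. It fails at position 4, so □(red → ○(yellow ∨ red)) is false.
Positions where red holds: 4, 6, 7.
Check ○(yellow ∨ red) at each: 4→fails, 6→ok, 7→ok.

No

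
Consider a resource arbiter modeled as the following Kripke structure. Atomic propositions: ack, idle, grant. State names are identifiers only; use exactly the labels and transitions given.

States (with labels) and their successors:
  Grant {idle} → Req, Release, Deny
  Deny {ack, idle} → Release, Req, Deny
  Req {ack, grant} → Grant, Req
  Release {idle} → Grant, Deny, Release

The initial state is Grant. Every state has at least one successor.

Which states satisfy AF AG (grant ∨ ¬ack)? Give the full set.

States satisfying AG (grant ∨ ¬ack): ∅.
States satisfying AF AG (grant ∨ ¬ack): ∅.

none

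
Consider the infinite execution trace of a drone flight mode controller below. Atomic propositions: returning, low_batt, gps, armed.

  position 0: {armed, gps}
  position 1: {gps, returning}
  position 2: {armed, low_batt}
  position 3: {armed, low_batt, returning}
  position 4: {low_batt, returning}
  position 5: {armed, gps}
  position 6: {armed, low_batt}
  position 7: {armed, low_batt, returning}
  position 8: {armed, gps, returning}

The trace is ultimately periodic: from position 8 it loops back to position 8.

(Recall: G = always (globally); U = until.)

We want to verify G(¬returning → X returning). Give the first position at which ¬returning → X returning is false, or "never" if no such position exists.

5

Check ¬returning → X returning at each position in order: 0 ✓, 1 ✓, 2 ✓, 3 ✓, 4 ✓.
At position 5 the labels are {armed, gps} and the next position 6 has {armed, low_batt}, so ¬returning → X returning is false there. This is the first violation.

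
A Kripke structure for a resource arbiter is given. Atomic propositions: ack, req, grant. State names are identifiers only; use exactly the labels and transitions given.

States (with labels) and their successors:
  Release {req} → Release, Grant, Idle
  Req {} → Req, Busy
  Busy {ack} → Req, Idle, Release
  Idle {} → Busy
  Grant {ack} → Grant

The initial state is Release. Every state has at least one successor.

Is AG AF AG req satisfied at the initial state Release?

No

States satisfying AF AG req: ∅.
States satisfying AG AF AG req: ∅.
Busy is reachable from Release and violates AF AG req, so AG fails at Release.
Release ∉ Sat(AG AF AG req).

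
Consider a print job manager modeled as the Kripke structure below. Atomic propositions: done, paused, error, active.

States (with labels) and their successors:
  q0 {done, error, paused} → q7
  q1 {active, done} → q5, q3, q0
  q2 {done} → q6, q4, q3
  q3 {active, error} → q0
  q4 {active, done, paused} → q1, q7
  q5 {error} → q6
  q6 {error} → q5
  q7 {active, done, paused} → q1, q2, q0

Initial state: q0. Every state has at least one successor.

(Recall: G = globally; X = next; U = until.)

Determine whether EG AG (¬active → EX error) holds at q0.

States satisfying AG (¬active → EX error): {q5, q6}.
States satisfying EG AG (¬active → EX error): {q5, q6}.
No suitable path/successor from q0 witnesses the formula.
q0 ∉ Sat(EG AG (¬active → EX error)).

Does not hold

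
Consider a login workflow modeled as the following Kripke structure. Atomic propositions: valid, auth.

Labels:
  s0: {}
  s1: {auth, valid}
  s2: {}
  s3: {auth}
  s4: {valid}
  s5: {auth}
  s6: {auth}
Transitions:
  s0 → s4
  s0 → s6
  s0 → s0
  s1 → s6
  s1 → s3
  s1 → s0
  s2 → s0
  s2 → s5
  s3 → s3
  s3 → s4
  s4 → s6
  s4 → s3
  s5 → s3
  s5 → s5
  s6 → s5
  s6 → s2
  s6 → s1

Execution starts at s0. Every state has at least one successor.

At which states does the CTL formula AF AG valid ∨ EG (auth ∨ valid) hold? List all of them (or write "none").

States satisfying AG valid: ∅.
States satisfying AF AG valid: ∅.
States satisfying auth ∨ valid: {s1, s3, s4, s5, s6}.
States satisfying EG (auth ∨ valid): {s1, s3, s4, s5, s6}.
States satisfying AF AG valid ∨ EG (auth ∨ valid): {s1, s3, s4, s5, s6}.

{s1, s3, s4, s5, s6}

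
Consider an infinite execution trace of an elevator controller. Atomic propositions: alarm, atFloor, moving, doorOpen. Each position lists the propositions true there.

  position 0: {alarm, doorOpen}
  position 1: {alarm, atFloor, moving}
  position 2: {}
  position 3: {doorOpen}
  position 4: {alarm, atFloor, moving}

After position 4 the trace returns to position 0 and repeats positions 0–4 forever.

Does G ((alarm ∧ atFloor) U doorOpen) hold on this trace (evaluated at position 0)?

(alarm ∧ atFloor) U doorOpen must hold at every position from 0 onward. It fails at position 1, so G ((alarm ∧ atFloor) U doorOpen) is false.

No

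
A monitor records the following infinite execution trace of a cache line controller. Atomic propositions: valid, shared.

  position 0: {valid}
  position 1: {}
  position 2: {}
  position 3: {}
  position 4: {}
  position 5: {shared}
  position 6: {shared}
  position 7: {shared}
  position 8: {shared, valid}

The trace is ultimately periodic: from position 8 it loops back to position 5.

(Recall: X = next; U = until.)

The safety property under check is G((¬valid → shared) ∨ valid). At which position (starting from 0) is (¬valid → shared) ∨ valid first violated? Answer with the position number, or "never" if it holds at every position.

Check (¬valid → shared) ∨ valid at each position in order: 0 ✓.
At position 1 the labels are {}, so (¬valid → shared) ∨ valid is false there. This is the first violation.

1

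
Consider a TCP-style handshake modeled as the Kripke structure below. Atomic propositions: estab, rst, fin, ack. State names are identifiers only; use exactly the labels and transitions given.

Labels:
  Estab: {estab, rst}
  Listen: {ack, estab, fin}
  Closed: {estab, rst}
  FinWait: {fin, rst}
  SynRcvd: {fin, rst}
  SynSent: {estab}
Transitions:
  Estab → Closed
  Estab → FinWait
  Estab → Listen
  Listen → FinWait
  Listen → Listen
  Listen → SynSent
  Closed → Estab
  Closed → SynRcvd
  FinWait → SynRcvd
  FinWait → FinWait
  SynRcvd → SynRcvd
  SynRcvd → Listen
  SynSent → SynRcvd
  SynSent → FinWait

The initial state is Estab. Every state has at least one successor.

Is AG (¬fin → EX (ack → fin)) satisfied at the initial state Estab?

States satisfying ¬fin → EX (ack → fin): {Estab, Listen, Closed, FinWait, SynRcvd, SynSent}.
States satisfying AG (¬fin → EX (ack → fin)): {Estab, Listen, Closed, FinWait, SynRcvd, SynSent}.
Every state reachable from Estab satisfies ¬fin → EX (ack → fin).
Estab ∈ Sat(AG (¬fin → EX (ack → fin))).

Satisfied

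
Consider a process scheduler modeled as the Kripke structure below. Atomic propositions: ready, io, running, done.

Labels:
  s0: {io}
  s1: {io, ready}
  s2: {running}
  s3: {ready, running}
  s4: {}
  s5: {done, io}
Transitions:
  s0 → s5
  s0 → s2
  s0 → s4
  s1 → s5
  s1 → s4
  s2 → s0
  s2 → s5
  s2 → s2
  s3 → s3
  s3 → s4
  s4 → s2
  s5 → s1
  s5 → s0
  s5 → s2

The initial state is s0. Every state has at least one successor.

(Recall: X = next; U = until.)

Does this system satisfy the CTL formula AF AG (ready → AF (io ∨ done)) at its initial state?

Satisfied

States satisfying AG (ready → AF (io ∨ done)): {s0, s1, s2, s4, s5}.
States satisfying AF AG (ready → AF (io ∨ done)): {s0, s1, s2, s4, s5}.
s0 ∈ Sat(AF AG (ready → AF (io ∨ done))).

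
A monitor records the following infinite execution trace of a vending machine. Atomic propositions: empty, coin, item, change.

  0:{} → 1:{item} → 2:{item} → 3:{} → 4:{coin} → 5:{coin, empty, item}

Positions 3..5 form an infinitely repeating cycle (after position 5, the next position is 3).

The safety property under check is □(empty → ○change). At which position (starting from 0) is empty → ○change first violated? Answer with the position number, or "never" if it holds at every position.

Check empty → ○change at each position in order: 0 ✓, 1 ✓, 2 ✓, 3 ✓, 4 ✓.
At position 5 the labels are {coin, empty, item} and the next position 3 has {}, so empty → ○change is false there. This is the first violation.

5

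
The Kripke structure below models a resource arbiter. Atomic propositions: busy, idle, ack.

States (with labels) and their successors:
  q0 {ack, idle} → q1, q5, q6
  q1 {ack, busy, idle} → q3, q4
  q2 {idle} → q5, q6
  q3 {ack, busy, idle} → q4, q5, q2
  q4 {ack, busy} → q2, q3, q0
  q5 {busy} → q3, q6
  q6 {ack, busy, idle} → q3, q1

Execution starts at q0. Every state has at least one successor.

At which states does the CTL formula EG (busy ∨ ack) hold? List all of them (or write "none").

{q0, q1, q3, q4, q5, q6}

States satisfying busy ∨ ack: {q0, q1, q3, q4, q5, q6}.
States satisfying EG (busy ∨ ack): {q0, q1, q3, q4, q5, q6}.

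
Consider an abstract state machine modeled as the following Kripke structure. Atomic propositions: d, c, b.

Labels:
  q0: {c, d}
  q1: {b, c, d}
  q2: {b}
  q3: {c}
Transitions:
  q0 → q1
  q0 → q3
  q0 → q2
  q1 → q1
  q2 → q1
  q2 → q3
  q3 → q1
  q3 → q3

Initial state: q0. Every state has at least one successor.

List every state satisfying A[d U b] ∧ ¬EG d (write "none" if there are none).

States satisfying d: {q0, q1}.
States satisfying b: {q1, q2}.
States satisfying A[d U b]: {q1, q2}.
States satisfying EG d: {q0, q1}.
States satisfying ¬EG d: {q2, q3}.
States satisfying A[d U b] ∧ ¬EG d: {q2}.

{q2}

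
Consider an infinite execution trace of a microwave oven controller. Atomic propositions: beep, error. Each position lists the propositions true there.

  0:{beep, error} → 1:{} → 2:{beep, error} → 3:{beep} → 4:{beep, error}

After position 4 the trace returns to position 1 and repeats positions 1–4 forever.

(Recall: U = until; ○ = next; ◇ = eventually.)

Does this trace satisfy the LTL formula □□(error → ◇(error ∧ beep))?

□(error → ◇(error ∧ beep)) holds at every position 0..4, and those are all positions ever visited, so □□(error → ◇(error ∧ beep)) holds.

Satisfied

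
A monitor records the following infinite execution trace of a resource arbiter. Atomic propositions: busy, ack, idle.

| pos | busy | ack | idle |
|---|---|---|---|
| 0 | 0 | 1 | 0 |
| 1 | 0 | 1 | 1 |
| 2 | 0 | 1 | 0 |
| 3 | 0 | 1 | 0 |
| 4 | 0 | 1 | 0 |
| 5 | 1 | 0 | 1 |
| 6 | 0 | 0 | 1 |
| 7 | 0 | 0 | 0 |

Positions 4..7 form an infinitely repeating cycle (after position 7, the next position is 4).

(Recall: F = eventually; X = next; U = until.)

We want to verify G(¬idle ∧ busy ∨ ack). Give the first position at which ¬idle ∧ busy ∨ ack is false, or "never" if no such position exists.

Check ¬idle ∧ busy ∨ ack at each position in order: 0 ✓, 1 ✓, 2 ✓, 3 ✓, 4 ✓.
At position 5 the labels are {busy, idle}, so ¬idle ∧ busy ∨ ack is false there. This is the first violation.

5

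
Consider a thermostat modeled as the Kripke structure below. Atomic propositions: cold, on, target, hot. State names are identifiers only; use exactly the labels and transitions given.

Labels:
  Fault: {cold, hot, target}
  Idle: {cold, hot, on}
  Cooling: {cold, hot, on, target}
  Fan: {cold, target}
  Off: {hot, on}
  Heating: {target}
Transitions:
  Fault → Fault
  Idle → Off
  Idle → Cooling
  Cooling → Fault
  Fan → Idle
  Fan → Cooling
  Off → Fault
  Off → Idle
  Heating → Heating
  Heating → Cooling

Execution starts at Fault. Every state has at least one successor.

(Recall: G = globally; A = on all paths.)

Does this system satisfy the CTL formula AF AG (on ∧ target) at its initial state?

Violated

States satisfying AG (on ∧ target): ∅.
States satisfying AF AG (on ∧ target): ∅.
There is a path from Fault along which AG (on ∧ target) never holds.
Fault ∉ Sat(AF AG (on ∧ target)).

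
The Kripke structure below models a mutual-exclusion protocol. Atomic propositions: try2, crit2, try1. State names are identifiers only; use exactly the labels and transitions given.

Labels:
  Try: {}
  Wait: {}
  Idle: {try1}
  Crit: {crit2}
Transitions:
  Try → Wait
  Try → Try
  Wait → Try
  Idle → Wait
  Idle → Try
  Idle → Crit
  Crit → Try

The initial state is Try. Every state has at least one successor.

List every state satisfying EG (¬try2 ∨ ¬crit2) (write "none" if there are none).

States satisfying ¬try2 ∨ ¬crit2: {Try, Wait, Idle, Crit}.
States satisfying EG (¬try2 ∨ ¬crit2): {Try, Wait, Idle, Crit}.

{Try, Wait, Idle, Crit}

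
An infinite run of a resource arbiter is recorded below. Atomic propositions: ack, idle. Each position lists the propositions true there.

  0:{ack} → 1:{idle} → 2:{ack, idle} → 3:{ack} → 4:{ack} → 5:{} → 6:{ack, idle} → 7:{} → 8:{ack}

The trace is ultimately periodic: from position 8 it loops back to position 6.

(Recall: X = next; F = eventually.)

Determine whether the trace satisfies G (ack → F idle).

Satisfied

ack → F idle holds at every position 0..8, and those are all positions ever visited, so G (ack → F idle) holds.
Positions where ack holds: 0, 2, 3, 4, 6, 8.
Check F idle at each: 0→ok, 2→ok, 3→ok, 4→ok, 6→ok, 8→ok.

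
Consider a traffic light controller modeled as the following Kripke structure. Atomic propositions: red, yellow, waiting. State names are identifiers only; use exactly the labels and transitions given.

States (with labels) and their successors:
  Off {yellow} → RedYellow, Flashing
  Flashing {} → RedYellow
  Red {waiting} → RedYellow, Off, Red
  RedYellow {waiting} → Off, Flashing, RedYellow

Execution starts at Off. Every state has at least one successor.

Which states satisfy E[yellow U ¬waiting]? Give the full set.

States satisfying yellow: {Off}.
States satisfying ¬waiting: {Off, Flashing}.
States satisfying E[yellow U ¬waiting]: {Off, Flashing}.

{Off, Flashing}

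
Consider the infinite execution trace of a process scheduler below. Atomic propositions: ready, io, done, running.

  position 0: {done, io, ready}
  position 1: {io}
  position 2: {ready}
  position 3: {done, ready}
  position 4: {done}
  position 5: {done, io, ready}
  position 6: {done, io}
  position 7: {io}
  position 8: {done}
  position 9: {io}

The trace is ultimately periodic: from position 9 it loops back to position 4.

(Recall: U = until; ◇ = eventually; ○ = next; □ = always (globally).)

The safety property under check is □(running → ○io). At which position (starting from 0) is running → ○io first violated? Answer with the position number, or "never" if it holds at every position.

running → ○io holds at every position 0..9, and those are all the positions the trace ever visits, so the invariant □(running → ○io) is never violated.

never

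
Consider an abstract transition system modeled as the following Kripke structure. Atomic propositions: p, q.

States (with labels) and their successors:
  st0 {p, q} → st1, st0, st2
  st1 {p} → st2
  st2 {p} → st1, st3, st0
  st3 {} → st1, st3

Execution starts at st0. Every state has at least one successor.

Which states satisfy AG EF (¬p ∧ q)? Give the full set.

States satisfying EF (¬p ∧ q): ∅.
States satisfying AG EF (¬p ∧ q): ∅.

none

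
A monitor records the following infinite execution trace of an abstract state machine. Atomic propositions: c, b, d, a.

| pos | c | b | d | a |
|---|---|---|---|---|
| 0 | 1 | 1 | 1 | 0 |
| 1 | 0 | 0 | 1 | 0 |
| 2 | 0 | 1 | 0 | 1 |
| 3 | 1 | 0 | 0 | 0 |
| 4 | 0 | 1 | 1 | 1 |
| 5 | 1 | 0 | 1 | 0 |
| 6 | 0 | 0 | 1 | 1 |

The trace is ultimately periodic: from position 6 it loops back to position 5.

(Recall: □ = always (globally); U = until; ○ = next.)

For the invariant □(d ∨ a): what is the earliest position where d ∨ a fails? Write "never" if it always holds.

3

Check d ∨ a at each position in order: 0 ✓, 1 ✓, 2 ✓.
At position 3 the labels are {c}, so d ∨ a is false there. This is the first violation.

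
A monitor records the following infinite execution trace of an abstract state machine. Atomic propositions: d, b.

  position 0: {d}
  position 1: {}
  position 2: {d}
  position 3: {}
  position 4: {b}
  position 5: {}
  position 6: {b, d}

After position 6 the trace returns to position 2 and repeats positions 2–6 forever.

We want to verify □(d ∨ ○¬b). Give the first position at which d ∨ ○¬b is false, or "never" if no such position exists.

3

Check d ∨ ○¬b at each position in order: 0 ✓, 1 ✓, 2 ✓.
At position 3 the labels are {} and the next position 4 has {b}, so d ∨ ○¬b is false there. This is the first violation.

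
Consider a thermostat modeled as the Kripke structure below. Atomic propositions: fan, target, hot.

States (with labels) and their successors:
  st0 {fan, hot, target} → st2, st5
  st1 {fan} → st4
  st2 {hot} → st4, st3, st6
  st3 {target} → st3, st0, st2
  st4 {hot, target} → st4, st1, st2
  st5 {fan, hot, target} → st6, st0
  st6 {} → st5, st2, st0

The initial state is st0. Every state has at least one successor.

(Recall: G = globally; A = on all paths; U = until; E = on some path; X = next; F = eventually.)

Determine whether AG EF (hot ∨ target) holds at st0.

States satisfying EF (hot ∨ target): {st0, st1, st2, st3, st4, st5, st6}.
States satisfying AG EF (hot ∨ target): {st0, st1, st2, st3, st4, st5, st6}.
Every state reachable from st0 satisfies EF (hot ∨ target).
st0 ∈ Sat(AG EF (hot ∨ target)).

Satisfied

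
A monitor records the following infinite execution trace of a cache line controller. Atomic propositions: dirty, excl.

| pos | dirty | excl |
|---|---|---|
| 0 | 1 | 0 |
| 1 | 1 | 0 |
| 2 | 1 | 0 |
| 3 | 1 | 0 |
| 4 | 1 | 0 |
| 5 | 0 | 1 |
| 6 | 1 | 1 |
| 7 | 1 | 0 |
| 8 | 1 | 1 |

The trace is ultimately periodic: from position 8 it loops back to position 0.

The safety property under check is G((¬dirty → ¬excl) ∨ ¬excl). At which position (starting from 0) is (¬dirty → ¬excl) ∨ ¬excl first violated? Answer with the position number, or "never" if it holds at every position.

5

Check (¬dirty → ¬excl) ∨ ¬excl at each position in order: 0 ✓, 1 ✓, 2 ✓, 3 ✓, 4 ✓.
At position 5 the labels are {excl}, so (¬dirty → ¬excl) ∨ ¬excl is false there. This is the first violation.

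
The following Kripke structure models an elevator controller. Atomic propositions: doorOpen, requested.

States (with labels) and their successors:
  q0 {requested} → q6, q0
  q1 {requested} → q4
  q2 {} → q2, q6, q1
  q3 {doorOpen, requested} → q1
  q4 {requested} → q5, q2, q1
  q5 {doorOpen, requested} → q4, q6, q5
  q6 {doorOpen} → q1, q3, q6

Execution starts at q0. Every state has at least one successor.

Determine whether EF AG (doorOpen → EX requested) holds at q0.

Yes

States satisfying AG (doorOpen → EX requested): {q0, q1, q2, q3, q4, q5, q6}.
States satisfying EF AG (doorOpen → EX requested): {q0, q1, q2, q3, q4, q5, q6}.
Some path from q0 reaches a state where AG (doorOpen → EX requested) holds.
q0 ∈ Sat(EF AG (doorOpen → EX requested)).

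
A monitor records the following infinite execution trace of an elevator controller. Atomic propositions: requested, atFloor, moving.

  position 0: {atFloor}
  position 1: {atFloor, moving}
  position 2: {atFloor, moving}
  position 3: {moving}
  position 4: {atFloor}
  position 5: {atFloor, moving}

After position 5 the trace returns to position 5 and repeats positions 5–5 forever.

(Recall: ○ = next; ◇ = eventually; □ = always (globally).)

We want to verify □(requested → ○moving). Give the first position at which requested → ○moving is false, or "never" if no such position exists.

never

requested → ○moving holds at every position 0..5, and those are all the positions the trace ever visits, so the invariant □(requested → ○moving) is never violated.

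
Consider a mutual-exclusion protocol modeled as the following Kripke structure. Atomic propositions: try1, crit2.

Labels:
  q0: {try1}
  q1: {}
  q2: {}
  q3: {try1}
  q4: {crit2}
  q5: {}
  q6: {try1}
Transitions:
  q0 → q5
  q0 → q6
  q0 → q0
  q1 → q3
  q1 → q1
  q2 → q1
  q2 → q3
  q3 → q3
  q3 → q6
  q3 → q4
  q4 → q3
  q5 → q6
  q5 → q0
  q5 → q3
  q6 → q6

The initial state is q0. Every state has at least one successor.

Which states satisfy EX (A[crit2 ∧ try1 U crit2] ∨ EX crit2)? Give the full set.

{q1, q2, q3, q4, q5}

States satisfying A[crit2 ∧ try1 U crit2] ∨ EX crit2: {q3, q4}.
States satisfying EX (A[crit2 ∧ try1 U crit2] ∨ EX crit2): {q1, q2, q3, q4, q5}.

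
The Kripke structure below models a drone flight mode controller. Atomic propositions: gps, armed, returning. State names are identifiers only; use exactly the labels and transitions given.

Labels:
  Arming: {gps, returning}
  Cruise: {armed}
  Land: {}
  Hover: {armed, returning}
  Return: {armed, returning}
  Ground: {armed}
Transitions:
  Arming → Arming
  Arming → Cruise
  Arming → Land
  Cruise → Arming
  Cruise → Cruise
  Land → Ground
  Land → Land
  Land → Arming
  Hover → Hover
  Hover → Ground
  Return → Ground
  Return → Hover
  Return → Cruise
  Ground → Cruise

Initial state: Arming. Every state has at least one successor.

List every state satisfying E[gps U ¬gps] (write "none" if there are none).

{Arming, Cruise, Land, Hover, Return, Ground}

States satisfying gps: {Arming}.
States satisfying ¬gps: {Cruise, Land, Hover, Return, Ground}.
States satisfying E[gps U ¬gps]: {Arming, Cruise, Land, Hover, Return, Ground}.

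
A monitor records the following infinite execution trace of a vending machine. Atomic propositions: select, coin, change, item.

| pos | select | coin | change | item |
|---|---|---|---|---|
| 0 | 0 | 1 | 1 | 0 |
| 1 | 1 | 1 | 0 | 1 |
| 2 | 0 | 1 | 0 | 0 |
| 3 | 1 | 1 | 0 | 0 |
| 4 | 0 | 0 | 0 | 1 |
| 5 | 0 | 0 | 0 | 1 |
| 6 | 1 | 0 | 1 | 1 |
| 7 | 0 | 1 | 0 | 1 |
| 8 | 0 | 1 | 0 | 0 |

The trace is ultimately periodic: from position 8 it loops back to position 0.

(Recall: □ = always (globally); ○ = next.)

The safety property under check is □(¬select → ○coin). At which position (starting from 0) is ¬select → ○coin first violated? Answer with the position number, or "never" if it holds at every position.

Check ¬select → ○coin at each position in order: 0 ✓, 1 ✓, 2 ✓, 3 ✓.
At position 4 the labels are {item} and the next position 5 has {item}, so ¬select → ○coin is false there. This is the first violation.

4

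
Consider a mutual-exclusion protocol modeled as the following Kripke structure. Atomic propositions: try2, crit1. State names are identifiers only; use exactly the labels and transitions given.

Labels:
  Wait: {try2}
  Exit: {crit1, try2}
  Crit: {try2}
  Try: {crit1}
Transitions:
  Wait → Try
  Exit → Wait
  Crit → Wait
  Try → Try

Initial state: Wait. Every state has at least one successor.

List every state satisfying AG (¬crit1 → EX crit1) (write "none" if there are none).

States satisfying ¬crit1 → EX crit1: {Wait, Exit, Try}.
States satisfying AG (¬crit1 → EX crit1): {Wait, Exit, Try}.

{Wait, Exit, Try}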